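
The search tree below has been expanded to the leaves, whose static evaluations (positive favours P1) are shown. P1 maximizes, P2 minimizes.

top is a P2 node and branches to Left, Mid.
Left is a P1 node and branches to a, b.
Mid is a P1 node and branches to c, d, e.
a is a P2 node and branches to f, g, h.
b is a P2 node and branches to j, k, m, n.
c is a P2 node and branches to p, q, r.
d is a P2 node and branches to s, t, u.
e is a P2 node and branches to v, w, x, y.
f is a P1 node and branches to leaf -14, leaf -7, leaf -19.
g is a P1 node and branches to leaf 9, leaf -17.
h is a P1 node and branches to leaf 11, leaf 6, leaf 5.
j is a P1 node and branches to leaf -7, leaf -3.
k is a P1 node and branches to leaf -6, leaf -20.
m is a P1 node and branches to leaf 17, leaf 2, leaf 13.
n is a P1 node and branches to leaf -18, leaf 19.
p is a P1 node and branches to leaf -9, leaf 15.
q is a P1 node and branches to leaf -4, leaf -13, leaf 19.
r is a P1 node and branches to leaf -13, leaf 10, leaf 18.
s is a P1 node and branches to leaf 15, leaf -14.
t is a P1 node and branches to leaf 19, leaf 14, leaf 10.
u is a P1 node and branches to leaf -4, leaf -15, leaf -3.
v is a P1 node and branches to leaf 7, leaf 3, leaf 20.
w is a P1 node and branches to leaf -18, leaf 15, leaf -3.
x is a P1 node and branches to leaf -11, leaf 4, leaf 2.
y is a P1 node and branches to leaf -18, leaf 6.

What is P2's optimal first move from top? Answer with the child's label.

Left

f (P1): max(-14, -7, -19) = -7
g (P1): max(9, -17) = 9
h (P1): max(11, 6, 5) = 11
a (P2): min(-7, 9, 11) = -7
j (P1): max(-7, -3) = -3
k (P1): max(-6, -20) = -6
m (P1): max(17, 2, 13) = 17
n (P1): max(-18, 19) = 19
b (P2): min(-3, -6, 17, 19) = -6
Left (P1): max(-7, -6) = -6
p (P1): max(-9, 15) = 15
q (P1): max(-4, -13, 19) = 19
r (P1): max(-13, 10, 18) = 18
c (P2): min(15, 19, 18) = 15
s (P1): max(15, -14) = 15
t (P1): max(19, 14, 10) = 19
u (P1): max(-4, -15, -3) = -3
d (P2): min(15, 19, -3) = -3
v (P1): max(7, 3, 20) = 20
w (P1): max(-18, 15, -3) = 15
x (P1): max(-11, 4, 2) = 4
y (P1): max(-18, 6) = 6
e (P2): min(20, 15, 4, 6) = 4
Mid (P1): max(15, -3, 4) = 15
top (P2): min(-6, 15) = -6
P2 at top wants the lowest of {Left=-6, Mid=15}, so chooses Left.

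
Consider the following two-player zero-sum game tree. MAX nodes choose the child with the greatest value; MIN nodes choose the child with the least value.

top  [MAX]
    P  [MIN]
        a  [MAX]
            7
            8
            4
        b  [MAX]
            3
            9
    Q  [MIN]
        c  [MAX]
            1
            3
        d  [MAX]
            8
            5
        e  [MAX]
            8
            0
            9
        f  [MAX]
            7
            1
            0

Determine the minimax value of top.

a (MAX): max(7, 8, 4) = 8
b (MAX): max(3, 9) = 9
P (MIN): min(8, 9) = 8
c (MAX): max(1, 3) = 3
d (MAX): max(8, 5) = 8
e (MAX): max(8, 0, 9) = 9
f (MAX): max(7, 1, 0) = 7
Q (MIN): min(3, 8, 9, 7) = 3
top (MAX): max(8, 3) = 8

8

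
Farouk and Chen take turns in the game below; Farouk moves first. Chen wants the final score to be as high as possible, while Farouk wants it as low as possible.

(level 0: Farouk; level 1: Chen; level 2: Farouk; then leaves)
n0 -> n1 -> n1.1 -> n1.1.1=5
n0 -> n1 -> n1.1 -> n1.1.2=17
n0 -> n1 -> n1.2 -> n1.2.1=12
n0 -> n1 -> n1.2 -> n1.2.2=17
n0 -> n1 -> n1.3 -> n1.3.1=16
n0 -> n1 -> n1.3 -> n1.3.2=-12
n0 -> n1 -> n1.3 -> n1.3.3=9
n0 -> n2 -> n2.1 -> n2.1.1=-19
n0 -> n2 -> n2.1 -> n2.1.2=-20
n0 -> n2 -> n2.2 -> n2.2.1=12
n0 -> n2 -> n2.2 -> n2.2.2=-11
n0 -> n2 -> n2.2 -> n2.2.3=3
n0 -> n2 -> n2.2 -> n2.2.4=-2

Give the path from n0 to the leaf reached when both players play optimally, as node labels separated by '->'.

n0 -> n2 -> n2.2 -> n2.2.2

n1.1 (Farouk): min(5, 17) = 5
n1.2 (Farouk): min(12, 17) = 12
n1.3 (Farouk): min(16, -12, 9) = -12
n1 (Chen): max(5, 12, -12) = 12
n2.1 (Farouk): min(-19, -20) = -20
n2.2 (Farouk): min(12, -11, 3, -2) = -11
n2 (Chen): max(-20, -11) = -11
n0 (Farouk): min(12, -11) = -11
At n0, Farouk picks n2 (lowest: -11).
At n2, Chen picks n2.2 (highest: -11).
At n2.2, Farouk picks n2.2.2 (lowest: -11).
Terminal value -11.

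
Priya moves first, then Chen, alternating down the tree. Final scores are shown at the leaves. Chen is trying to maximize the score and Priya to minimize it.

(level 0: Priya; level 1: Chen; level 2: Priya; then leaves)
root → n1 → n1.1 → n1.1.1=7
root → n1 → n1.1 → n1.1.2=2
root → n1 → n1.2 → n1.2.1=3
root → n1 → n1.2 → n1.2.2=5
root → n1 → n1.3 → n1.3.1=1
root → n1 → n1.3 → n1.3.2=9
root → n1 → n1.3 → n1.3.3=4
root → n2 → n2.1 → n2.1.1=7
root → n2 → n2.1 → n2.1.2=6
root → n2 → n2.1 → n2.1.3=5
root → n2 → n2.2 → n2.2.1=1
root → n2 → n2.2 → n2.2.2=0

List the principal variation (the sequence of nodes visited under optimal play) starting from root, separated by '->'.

root -> n1 -> n1.2 -> n1.2.1

n1.1 (Priya): min(7, 2) = 2
n1.2 (Priya): min(3, 5) = 3
n1.3 (Priya): min(1, 9, 4) = 1
n1 (Chen): max(2, 3, 1) = 3
n2.1 (Priya): min(7, 6, 5) = 5
n2.2 (Priya): min(1, 0) = 0
n2 (Chen): max(5, 0) = 5
root (Priya): min(3, 5) = 3
At root, Priya picks n1 (lowest: 3).
At n1, Chen picks n1.2 (highest: 3).
At n1.2, Priya picks n1.2.1 (lowest: 3).
Terminal value 3.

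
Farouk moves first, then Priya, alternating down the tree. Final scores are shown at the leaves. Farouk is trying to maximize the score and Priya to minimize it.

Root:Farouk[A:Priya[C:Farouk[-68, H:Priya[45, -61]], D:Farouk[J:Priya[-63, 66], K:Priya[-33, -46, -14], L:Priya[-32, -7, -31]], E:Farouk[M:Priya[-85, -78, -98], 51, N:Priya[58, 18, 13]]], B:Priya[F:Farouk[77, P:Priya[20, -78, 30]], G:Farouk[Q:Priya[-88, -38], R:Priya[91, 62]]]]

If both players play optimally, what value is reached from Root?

62

H (Priya): min(45, -61) = -61
C (Farouk): max(-68, -61) = -61
J (Priya): min(-63, 66) = -63
K (Priya): min(-33, -46, -14) = -46
L (Priya): min(-32, -7, -31) = -32
D (Farouk): max(-63, -46, -32) = -32
M (Priya): min(-85, -78, -98) = -98
N (Priya): min(58, 18, 13) = 13
E (Farouk): max(-98, 51, 13) = 51
A (Priya): min(-61, -32, 51) = -61
P (Priya): min(20, -78, 30) = -78
F (Farouk): max(77, -78) = 77
Q (Priya): min(-88, -38) = -88
R (Priya): min(91, 62) = 62
G (Farouk): max(-88, 62) = 62
B (Priya): min(77, 62) = 62
Root (Farouk): max(-61, 62) = 62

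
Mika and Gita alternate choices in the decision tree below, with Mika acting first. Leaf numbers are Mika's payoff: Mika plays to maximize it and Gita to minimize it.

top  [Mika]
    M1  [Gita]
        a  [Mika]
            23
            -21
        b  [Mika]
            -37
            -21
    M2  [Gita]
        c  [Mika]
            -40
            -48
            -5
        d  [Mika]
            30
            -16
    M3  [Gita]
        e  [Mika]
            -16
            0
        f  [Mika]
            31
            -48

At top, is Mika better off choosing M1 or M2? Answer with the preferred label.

M2

a (Mika): max(23, -21) = 23
b (Mika): max(-37, -21) = -21
M1 (Gita): min(23, -21) = -21
c (Mika): max(-40, -48, -5) = -5
d (Mika): max(30, -16) = 30
M2 (Gita): min(-5, 30) = -5
Mika prefers the higher value; M1=-21, M2=-5. M2 is better since -5 > -21.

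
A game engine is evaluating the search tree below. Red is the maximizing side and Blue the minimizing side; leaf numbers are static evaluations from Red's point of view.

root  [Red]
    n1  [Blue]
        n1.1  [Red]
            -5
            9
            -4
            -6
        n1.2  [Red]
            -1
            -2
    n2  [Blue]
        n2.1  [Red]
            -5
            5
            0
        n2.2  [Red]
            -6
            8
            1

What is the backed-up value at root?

n1.1 (Red): max(-5, 9, -4, -6) = 9
n1.2 (Red): max(-1, -2) = -1
n1 (Blue): min(9, -1) = -1
n2.1 (Red): max(-5, 5, 0) = 5
n2.2 (Red): max(-6, 8, 1) = 8
n2 (Blue): min(5, 8) = 5
root (Red): max(-1, 5) = 5

5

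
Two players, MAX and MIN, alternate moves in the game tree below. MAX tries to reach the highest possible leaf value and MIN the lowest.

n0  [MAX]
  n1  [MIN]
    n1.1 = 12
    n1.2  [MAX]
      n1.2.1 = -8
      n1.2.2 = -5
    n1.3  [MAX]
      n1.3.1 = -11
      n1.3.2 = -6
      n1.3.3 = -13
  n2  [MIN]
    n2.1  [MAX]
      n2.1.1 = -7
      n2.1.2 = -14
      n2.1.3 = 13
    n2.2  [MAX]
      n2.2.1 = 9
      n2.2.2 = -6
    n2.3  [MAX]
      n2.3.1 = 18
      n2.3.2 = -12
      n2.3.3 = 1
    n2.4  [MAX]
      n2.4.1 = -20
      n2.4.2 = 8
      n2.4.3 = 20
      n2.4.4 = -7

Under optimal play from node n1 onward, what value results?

-6

n1.2 (MAX): max(-8, -5) = -5
n1.3 (MAX): max(-11, -6, -13) = -6
n1 (MIN): min(12, -5, -6) = -6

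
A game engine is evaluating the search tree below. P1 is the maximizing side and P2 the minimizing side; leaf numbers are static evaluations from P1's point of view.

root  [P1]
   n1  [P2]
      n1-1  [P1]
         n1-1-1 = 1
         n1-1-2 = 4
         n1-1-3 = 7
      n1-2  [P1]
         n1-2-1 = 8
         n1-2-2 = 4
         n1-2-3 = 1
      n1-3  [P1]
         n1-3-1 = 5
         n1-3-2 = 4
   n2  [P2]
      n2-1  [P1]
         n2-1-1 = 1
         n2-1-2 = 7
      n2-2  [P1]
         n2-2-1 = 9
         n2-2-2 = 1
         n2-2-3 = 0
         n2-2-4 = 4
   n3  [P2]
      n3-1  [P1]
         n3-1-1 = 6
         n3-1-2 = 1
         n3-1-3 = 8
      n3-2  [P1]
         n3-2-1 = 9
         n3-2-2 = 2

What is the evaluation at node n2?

7

n2-1 (P1): max(1, 7) = 7
n2-2 (P1): max(9, 1, 0, 4) = 9
n2 (P2): min(7, 9) = 7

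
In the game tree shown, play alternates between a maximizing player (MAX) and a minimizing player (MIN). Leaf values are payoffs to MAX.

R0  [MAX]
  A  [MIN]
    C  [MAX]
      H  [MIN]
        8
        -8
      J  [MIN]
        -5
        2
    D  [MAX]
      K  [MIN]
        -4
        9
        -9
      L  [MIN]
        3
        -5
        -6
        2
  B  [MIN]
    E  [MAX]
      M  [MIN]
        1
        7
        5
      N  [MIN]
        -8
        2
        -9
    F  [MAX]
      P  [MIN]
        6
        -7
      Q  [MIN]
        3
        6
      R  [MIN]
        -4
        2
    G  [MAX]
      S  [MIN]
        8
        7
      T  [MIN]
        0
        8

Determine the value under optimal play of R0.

1

H (MIN): min(8, -8) = -8
J (MIN): min(-5, 2) = -5
C (MAX): max(-8, -5) = -5
K (MIN): min(-4, 9, -9) = -9
L (MIN): min(3, -5, -6, 2) = -6
D (MAX): max(-9, -6) = -6
A (MIN): min(-5, -6) = -6
M (MIN): min(1, 7, 5) = 1
N (MIN): min(-8, 2, -9) = -9
E (MAX): max(1, -9) = 1
P (MIN): min(6, -7) = -7
Q (MIN): min(3, 6) = 3
R (MIN): min(-4, 2) = -4
F (MAX): max(-7, 3, -4) = 3
S (MIN): min(8, 7) = 7
T (MIN): min(0, 8) = 0
G (MAX): max(7, 0) = 7
B (MIN): min(1, 3, 7) = 1
R0 (MAX): max(-6, 1) = 1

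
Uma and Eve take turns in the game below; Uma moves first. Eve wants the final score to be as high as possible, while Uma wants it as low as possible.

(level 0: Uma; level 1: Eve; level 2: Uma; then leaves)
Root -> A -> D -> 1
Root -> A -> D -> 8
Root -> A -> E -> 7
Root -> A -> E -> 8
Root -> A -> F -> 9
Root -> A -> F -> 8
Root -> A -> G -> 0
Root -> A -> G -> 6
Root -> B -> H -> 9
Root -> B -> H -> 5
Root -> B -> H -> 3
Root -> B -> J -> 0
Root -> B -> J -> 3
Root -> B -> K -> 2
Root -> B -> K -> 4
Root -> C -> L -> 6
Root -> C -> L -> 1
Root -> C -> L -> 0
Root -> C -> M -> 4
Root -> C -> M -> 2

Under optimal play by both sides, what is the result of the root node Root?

2

D (Uma): min(1, 8) = 1
E (Uma): min(7, 8) = 7
F (Uma): min(9, 8) = 8
G (Uma): min(0, 6) = 0
A (Eve): max(1, 7, 8, 0) = 8
H (Uma): min(9, 5, 3) = 3
J (Uma): min(0, 3) = 0
K (Uma): min(2, 4) = 2
B (Eve): max(3, 0, 2) = 3
L (Uma): min(6, 1, 0) = 0
M (Uma): min(4, 2) = 2
C (Eve): max(0, 2) = 2
Root (Uma): min(8, 3, 2) = 2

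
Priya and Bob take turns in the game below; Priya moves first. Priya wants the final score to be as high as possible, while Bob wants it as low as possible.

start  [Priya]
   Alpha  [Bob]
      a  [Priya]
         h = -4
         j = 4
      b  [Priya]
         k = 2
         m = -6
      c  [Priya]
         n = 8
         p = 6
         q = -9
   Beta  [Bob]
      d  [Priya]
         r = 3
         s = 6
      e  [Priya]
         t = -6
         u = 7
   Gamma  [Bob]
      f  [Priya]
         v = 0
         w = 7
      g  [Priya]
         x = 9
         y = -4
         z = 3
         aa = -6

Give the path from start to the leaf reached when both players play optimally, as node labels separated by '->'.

a (Priya): max(-4, 4) = 4
b (Priya): max(2, -6) = 2
c (Priya): max(8, 6, -9) = 8
Alpha (Bob): min(4, 2, 8) = 2
d (Priya): max(3, 6) = 6
e (Priya): max(-6, 7) = 7
Beta (Bob): min(6, 7) = 6
f (Priya): max(0, 7) = 7
g (Priya): max(9, -4, 3, -6) = 9
Gamma (Bob): min(7, 9) = 7
start (Priya): max(2, 6, 7) = 7
At start, Priya picks Gamma (highest: 7).
At Gamma, Bob picks f (lowest: 7).
At f, Priya picks w (highest: 7).
Terminal value 7.

start -> Gamma -> f -> w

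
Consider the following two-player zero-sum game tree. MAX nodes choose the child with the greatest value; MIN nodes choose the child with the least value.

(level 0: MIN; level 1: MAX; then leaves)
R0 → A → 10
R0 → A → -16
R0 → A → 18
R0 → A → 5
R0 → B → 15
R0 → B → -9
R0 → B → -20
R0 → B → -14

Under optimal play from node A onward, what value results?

A (MAX): max(10, -16, 18, 5) = 18

18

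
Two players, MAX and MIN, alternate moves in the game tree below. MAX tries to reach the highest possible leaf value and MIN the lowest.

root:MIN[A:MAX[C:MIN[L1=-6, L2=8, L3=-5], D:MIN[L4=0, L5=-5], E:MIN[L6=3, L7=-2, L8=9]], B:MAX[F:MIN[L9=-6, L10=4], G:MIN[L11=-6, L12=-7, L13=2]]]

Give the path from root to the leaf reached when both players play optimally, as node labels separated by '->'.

root -> B -> F -> L9

C (MIN): min(-6, 8, -5) = -6
D (MIN): min(0, -5) = -5
E (MIN): min(3, -2, 9) = -2
A (MAX): max(-6, -5, -2) = -2
F (MIN): min(-6, 4) = -6
G (MIN): min(-6, -7, 2) = -7
B (MAX): max(-6, -7) = -6
root (MIN): min(-2, -6) = -6
At root, MIN picks B (lowest: -6).
At B, MAX picks F (highest: -6).
At F, MIN picks L9 (lowest: -6).
Terminal value -6.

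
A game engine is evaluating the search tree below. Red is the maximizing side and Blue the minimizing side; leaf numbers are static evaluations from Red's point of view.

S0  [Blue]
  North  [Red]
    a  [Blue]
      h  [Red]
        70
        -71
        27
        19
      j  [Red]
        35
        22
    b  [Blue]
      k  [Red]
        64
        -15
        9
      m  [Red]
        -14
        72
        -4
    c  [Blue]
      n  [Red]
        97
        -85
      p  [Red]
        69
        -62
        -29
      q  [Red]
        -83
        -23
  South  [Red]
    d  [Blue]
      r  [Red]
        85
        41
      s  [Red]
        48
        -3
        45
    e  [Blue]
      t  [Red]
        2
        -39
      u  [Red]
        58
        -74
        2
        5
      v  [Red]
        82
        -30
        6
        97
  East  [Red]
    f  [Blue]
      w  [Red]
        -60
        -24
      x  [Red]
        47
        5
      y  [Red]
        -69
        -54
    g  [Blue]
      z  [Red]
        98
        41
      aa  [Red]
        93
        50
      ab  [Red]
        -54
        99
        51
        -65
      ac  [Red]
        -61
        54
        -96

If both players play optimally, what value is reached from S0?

h (Red): max(70, -71, 27, 19) = 70
j (Red): max(35, 22) = 35
a (Blue): min(70, 35) = 35
k (Red): max(64, -15, 9) = 64
m (Red): max(-14, 72, -4) = 72
b (Blue): min(64, 72) = 64
n (Red): max(97, -85) = 97
p (Red): max(69, -62, -29) = 69
q (Red): max(-83, -23) = -23
c (Blue): min(97, 69, -23) = -23
North (Red): max(35, 64, -23) = 64
r (Red): max(85, 41) = 85
s (Red): max(48, -3, 45) = 48
d (Blue): min(85, 48) = 48
t (Red): max(2, -39) = 2
u (Red): max(58, -74, 2, 5) = 58
v (Red): max(82, -30, 6, 97) = 97
e (Blue): min(2, 58, 97) = 2
South (Red): max(48, 2) = 48
w (Red): max(-60, -24) = -24
x (Red): max(47, 5) = 47
y (Red): max(-69, -54) = -54
f (Blue): min(-24, 47, -54) = -54
z (Red): max(98, 41) = 98
aa (Red): max(93, 50) = 93
ab (Red): max(-54, 99, 51, -65) = 99
ac (Red): max(-61, 54, -96) = 54
g (Blue): min(98, 93, 99, 54) = 54
East (Red): max(-54, 54) = 54
S0 (Blue): min(64, 48, 54) = 48

48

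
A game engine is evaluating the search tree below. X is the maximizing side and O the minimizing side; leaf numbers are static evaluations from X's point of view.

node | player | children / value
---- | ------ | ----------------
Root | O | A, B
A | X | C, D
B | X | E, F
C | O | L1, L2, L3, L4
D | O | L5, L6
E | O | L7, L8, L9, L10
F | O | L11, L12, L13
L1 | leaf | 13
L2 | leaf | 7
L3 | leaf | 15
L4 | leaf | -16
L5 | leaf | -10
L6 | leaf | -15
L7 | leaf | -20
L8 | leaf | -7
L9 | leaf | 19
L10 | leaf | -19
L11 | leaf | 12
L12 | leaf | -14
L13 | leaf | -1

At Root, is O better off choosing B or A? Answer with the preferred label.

A

E (O): min(-20, -7, 19, -19) = -20
F (O): min(12, -14, -1) = -14
B (X): max(-20, -14) = -14
C (O): min(13, 7, 15, -16) = -16
D (O): min(-10, -15) = -15
A (X): max(-16, -15) = -15
O prefers the lower value; B=-14, A=-15. A is better since -15 < -14.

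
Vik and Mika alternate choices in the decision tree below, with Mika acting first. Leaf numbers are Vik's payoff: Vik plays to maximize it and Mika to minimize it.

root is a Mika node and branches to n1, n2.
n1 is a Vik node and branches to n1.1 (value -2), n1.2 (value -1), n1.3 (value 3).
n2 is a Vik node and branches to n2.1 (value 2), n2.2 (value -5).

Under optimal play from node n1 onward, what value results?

3

n1 (Vik): max(-2, -1, 3) = 3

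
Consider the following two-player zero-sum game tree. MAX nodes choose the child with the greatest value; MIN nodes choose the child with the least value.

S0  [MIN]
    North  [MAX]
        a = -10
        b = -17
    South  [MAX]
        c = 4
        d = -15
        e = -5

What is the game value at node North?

North (MAX): max(-10, -17) = -10

-10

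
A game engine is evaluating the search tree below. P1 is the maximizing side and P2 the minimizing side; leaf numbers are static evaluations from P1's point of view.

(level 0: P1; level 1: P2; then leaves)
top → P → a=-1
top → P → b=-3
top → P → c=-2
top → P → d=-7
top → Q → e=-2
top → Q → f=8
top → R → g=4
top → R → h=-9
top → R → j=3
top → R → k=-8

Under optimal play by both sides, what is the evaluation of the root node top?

P (P2): min(-1, -3, -2, -7) = -7
Q (P2): min(-2, 8) = -2
R (P2): min(4, -9, 3, -8) = -9
top (P1): max(-7, -2, -9) = -2

-2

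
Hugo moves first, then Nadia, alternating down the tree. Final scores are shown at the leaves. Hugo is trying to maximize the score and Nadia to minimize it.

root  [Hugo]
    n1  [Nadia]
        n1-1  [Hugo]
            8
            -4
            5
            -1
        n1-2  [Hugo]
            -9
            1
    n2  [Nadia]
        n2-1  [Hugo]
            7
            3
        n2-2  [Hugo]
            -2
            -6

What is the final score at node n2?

n2-1 (Hugo): max(7, 3) = 7
n2-2 (Hugo): max(-2, -6) = -2
n2 (Nadia): min(7, -2) = -2

-2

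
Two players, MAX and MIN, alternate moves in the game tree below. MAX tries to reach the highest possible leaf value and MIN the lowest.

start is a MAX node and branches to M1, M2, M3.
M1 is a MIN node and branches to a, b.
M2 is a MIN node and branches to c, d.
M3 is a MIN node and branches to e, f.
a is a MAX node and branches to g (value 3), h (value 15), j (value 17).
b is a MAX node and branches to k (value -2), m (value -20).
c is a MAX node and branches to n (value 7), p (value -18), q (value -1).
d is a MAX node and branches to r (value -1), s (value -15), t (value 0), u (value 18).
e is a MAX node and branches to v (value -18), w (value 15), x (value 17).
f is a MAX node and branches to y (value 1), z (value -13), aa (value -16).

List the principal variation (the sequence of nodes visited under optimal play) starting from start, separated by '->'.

a (MAX): max(3, 15, 17) = 17
b (MAX): max(-2, -20) = -2
M1 (MIN): min(17, -2) = -2
c (MAX): max(7, -18, -1) = 7
d (MAX): max(-1, -15, 0, 18) = 18
M2 (MIN): min(7, 18) = 7
e (MAX): max(-18, 15, 17) = 17
f (MAX): max(1, -13, -16) = 1
M3 (MIN): min(17, 1) = 1
start (MAX): max(-2, 7, 1) = 7
At start, MAX picks M2 (highest: 7).
At M2, MIN picks c (lowest: 7).
At c, MAX picks n (highest: 7).
Terminal value 7.

start -> M2 -> c -> n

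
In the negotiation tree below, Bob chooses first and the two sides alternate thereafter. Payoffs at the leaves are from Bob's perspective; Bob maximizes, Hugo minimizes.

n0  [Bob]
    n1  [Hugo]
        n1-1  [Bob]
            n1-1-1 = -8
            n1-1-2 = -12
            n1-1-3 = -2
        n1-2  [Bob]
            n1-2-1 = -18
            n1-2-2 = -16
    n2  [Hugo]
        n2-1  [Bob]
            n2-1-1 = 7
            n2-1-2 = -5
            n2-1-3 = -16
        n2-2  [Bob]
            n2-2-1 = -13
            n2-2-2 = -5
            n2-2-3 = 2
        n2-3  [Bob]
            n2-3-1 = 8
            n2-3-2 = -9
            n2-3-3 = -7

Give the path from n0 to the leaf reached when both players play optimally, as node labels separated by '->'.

n1-1 (Bob): max(-8, -12, -2) = -2
n1-2 (Bob): max(-18, -16) = -16
n1 (Hugo): min(-2, -16) = -16
n2-1 (Bob): max(7, -5, -16) = 7
n2-2 (Bob): max(-13, -5, 2) = 2
n2-3 (Bob): max(8, -9, -7) = 8
n2 (Hugo): min(7, 2, 8) = 2
n0 (Bob): max(-16, 2) = 2
At n0, Bob picks n2 (highest: 2).
At n2, Hugo picks n2-2 (lowest: 2).
At n2-2, Bob picks n2-2-3 (highest: 2).
Terminal value 2.

n0 -> n2 -> n2-2 -> n2-2-3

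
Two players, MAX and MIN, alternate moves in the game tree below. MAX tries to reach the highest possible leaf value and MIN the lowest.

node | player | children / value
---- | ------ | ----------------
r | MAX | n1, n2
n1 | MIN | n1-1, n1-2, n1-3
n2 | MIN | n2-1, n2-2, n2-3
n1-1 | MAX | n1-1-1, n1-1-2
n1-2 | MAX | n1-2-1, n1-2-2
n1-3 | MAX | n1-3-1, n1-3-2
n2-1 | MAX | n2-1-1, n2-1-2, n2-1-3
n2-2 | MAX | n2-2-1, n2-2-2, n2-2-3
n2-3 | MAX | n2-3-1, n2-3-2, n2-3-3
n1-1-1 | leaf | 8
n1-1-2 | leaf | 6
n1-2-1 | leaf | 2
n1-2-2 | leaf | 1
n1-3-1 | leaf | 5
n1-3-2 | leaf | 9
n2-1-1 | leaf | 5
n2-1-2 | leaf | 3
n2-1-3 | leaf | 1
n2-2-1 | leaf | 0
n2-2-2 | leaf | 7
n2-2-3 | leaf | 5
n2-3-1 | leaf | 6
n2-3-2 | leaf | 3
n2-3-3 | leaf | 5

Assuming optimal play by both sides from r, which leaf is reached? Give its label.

n2-1-1

n1-1 (MAX): max(8, 6) = 8
n1-2 (MAX): max(2, 1) = 2
n1-3 (MAX): max(5, 9) = 9
n1 (MIN): min(8, 2, 9) = 2
n2-1 (MAX): max(5, 3, 1) = 5
n2-2 (MAX): max(0, 7, 5) = 7
n2-3 (MAX): max(6, 3, 5) = 6
n2 (MIN): min(5, 7, 6) = 5
r (MAX): max(2, 5) = 5
At r, MAX picks n2 (highest: 5).
At n2, MIN picks n2-1 (lowest: 5).
At n2-1, MAX picks n2-1-1 (highest: 5).
Terminal value 5.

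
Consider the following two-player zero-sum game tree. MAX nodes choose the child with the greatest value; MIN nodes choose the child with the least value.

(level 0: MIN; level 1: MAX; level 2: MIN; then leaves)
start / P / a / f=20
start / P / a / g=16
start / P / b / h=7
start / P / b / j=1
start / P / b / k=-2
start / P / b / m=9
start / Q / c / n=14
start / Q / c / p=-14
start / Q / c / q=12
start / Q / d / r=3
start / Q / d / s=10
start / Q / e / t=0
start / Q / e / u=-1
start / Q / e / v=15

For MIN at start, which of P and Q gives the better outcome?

Q

a (MIN): min(20, 16) = 16
b (MIN): min(7, 1, -2, 9) = -2
P (MAX): max(16, -2) = 16
c (MIN): min(14, -14, 12) = -14
d (MIN): min(3, 10) = 3
e (MIN): min(0, -1, 15) = -1
Q (MAX): max(-14, 3, -1) = 3
MIN prefers the lower value; P=16, Q=3. Q is better since 3 < 16.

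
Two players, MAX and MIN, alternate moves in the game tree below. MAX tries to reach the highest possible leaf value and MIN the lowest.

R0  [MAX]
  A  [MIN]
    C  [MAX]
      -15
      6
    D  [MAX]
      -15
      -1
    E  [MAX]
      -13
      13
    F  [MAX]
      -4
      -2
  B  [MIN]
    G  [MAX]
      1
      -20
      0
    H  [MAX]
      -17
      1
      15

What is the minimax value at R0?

1

C (MAX): max(-15, 6) = 6
D (MAX): max(-15, -1) = -1
E (MAX): max(-13, 13) = 13
F (MAX): max(-4, -2) = -2
A (MIN): min(6, -1, 13, -2) = -2
G (MAX): max(1, -20, 0) = 1
H (MAX): max(-17, 1, 15) = 15
B (MIN): min(1, 15) = 1
R0 (MAX): max(-2, 1) = 1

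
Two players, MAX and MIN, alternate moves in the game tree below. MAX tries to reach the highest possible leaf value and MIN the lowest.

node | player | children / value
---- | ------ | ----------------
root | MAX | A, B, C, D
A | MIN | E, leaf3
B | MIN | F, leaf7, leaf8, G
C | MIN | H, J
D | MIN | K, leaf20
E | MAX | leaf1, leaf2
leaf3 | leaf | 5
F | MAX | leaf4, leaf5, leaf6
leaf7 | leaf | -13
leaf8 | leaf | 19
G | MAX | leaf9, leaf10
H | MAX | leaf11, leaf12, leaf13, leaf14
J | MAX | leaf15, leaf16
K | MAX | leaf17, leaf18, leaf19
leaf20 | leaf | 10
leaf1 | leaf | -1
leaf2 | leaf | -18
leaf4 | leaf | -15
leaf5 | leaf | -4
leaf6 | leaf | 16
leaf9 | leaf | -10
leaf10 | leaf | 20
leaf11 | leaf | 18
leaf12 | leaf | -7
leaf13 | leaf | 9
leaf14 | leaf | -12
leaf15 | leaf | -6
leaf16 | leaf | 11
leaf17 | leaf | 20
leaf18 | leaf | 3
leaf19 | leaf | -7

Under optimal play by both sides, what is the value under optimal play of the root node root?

E (MAX): max(-1, -18) = -1
A (MIN): min(-1, 5) = -1
F (MAX): max(-15, -4, 16) = 16
G (MAX): max(-10, 20) = 20
B (MIN): min(16, -13, 19, 20) = -13
H (MAX): max(18, -7, 9, -12) = 18
J (MAX): max(-6, 11) = 11
C (MIN): min(18, 11) = 11
K (MAX): max(20, 3, -7) = 20
D (MIN): min(20, 10) = 10
root (MAX): max(-1, -13, 11, 10) = 11

11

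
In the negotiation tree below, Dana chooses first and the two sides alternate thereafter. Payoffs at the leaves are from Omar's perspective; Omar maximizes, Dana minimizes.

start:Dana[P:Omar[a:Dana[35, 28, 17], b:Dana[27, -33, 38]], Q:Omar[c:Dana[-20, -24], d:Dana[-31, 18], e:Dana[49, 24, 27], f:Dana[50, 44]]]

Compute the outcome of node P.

a (Dana): min(35, 28, 17) = 17
b (Dana): min(27, -33, 38) = -33
P (Omar): max(17, -33) = 17

17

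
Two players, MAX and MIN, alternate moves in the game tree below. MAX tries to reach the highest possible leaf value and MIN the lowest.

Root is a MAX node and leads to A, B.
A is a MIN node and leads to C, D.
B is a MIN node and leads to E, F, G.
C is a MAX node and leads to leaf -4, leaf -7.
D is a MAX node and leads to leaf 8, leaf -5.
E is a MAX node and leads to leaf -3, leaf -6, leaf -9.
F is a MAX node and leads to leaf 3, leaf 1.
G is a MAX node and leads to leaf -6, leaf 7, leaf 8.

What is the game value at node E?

E (MAX): max(-3, -6, -9) = -3

-3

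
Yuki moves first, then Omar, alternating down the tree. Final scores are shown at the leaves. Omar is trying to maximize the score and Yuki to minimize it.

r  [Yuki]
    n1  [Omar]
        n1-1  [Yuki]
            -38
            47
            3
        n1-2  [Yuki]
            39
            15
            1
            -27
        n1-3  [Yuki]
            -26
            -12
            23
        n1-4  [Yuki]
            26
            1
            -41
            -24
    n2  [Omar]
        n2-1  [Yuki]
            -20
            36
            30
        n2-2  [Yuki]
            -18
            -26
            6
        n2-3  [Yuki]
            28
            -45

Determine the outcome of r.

-26

n1-1 (Yuki): min(-38, 47, 3) = -38
n1-2 (Yuki): min(39, 15, 1, -27) = -27
n1-3 (Yuki): min(-26, -12, 23) = -26
n1-4 (Yuki): min(26, 1, -41, -24) = -41
n1 (Omar): max(-38, -27, -26, -41) = -26
n2-1 (Yuki): min(-20, 36, 30) = -20
n2-2 (Yuki): min(-18, -26, 6) = -26
n2-3 (Yuki): min(28, -45) = -45
n2 (Omar): max(-20, -26, -45) = -20
r (Yuki): min(-26, -20) = -26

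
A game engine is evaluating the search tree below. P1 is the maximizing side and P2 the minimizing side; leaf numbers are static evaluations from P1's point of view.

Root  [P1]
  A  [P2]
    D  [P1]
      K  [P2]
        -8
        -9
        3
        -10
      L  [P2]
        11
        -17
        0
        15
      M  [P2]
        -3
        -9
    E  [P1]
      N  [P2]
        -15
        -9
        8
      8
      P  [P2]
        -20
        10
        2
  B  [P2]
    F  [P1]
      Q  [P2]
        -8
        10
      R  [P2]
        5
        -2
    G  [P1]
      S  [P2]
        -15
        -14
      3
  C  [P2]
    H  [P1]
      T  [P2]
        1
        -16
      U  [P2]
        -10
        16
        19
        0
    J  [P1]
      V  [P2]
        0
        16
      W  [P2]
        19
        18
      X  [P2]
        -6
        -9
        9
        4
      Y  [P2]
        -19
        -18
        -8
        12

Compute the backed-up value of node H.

T (P2): min(1, -16) = -16
U (P2): min(-10, 16, 19, 0) = -10
H (P1): max(-16, -10) = -10

-10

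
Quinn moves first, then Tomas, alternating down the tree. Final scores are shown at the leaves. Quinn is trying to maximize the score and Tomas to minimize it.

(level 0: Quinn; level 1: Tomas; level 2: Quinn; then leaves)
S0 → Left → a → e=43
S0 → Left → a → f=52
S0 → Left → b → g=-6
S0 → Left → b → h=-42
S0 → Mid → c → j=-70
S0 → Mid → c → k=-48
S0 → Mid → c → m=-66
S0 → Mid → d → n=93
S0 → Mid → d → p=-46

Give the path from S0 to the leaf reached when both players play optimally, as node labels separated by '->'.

a (Quinn): max(43, 52) = 52
b (Quinn): max(-6, -42) = -6
Left (Tomas): min(52, -6) = -6
c (Quinn): max(-70, -48, -66) = -48
d (Quinn): max(93, -46) = 93
Mid (Tomas): min(-48, 93) = -48
S0 (Quinn): max(-6, -48) = -6
At S0, Quinn picks Left (highest: -6).
At Left, Tomas picks b (lowest: -6).
At b, Quinn picks g (highest: -6).
Terminal value -6.

S0 -> Left -> b -> g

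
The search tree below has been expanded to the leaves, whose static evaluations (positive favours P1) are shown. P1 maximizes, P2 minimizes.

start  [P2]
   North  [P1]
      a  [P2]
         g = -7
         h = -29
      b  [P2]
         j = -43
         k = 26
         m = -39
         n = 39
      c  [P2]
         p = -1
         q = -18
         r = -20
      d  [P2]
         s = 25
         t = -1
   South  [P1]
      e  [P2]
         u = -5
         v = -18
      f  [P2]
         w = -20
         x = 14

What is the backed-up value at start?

a (P2): min(-7, -29) = -29
b (P2): min(-43, 26, -39, 39) = -43
c (P2): min(-1, -18, -20) = -20
d (P2): min(25, -1) = -1
North (P1): max(-29, -43, -20, -1) = -1
e (P2): min(-5, -18) = -18
f (P2): min(-20, 14) = -20
South (P1): max(-18, -20) = -18
start (P2): min(-1, -18) = -18

-18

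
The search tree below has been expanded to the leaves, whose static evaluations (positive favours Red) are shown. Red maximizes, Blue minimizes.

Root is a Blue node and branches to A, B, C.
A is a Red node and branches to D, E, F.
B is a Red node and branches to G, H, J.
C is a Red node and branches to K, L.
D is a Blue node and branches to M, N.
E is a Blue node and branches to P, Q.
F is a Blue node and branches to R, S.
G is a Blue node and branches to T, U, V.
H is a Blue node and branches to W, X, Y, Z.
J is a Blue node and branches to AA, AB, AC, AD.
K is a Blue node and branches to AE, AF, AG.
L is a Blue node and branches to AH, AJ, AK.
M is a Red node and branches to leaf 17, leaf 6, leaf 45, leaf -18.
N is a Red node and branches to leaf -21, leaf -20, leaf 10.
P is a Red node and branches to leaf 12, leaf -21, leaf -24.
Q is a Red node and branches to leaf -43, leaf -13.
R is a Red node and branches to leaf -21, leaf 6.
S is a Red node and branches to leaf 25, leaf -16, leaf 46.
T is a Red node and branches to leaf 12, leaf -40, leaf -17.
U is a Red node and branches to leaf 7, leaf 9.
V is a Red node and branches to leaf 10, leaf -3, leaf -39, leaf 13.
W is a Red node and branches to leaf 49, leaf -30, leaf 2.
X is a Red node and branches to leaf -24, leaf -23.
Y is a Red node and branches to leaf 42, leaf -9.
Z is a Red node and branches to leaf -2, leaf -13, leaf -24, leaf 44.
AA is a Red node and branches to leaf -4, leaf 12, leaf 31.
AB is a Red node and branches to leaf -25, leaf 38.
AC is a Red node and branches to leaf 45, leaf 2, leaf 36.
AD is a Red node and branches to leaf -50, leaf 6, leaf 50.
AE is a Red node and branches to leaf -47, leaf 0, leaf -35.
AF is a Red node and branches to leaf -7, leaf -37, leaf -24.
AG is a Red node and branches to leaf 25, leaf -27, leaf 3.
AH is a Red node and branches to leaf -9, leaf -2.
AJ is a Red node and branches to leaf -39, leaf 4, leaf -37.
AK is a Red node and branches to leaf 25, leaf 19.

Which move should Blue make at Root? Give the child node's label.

C

M (Red): max(17, 6, 45, -18) = 45
N (Red): max(-21, -20, 10) = 10
D (Blue): min(45, 10) = 10
P (Red): max(12, -21, -24) = 12
Q (Red): max(-43, -13) = -13
E (Blue): min(12, -13) = -13
R (Red): max(-21, 6) = 6
S (Red): max(25, -16, 46) = 46
F (Blue): min(6, 46) = 6
A (Red): max(10, -13, 6) = 10
T (Red): max(12, -40, -17) = 12
U (Red): max(7, 9) = 9
V (Red): max(10, -3, -39, 13) = 13
G (Blue): min(12, 9, 13) = 9
W (Red): max(49, -30, 2) = 49
X (Red): max(-24, -23) = -23
Y (Red): max(42, -9) = 42
Z (Red): max(-2, -13, -24, 44) = 44
H (Blue): min(49, -23, 42, 44) = -23
AA (Red): max(-4, 12, 31) = 31
AB (Red): max(-25, 38) = 38
AC (Red): max(45, 2, 36) = 45
AD (Red): max(-50, 6, 50) = 50
J (Blue): min(31, 38, 45, 50) = 31
B (Red): max(9, -23, 31) = 31
AE (Red): max(-47, 0, -35) = 0
AF (Red): max(-7, -37, -24) = -7
AG (Red): max(25, -27, 3) = 25
K (Blue): min(0, -7, 25) = -7
AH (Red): max(-9, -2) = -2
AJ (Red): max(-39, 4, -37) = 4
AK (Red): max(25, 19) = 25
L (Blue): min(-2, 4, 25) = -2
C (Red): max(-7, -2) = -2
Root (Blue): min(10, 31, -2) = -2
Blue at Root wants the lowest of {A=10, B=31, C=-2}, so chooses C.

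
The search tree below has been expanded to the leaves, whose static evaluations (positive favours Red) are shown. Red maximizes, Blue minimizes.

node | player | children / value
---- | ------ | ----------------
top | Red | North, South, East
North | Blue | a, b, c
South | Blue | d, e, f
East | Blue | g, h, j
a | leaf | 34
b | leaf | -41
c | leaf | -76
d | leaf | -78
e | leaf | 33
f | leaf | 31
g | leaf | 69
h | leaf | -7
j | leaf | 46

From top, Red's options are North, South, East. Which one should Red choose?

East

North (Blue): min(34, -41, -76) = -76
South (Blue): min(-78, 33, 31) = -78
East (Blue): min(69, -7, 46) = -7
top (Red): max(-76, -78, -7) = -7
Red at top wants the highest of {North=-76, South=-78, East=-7}, so chooses East.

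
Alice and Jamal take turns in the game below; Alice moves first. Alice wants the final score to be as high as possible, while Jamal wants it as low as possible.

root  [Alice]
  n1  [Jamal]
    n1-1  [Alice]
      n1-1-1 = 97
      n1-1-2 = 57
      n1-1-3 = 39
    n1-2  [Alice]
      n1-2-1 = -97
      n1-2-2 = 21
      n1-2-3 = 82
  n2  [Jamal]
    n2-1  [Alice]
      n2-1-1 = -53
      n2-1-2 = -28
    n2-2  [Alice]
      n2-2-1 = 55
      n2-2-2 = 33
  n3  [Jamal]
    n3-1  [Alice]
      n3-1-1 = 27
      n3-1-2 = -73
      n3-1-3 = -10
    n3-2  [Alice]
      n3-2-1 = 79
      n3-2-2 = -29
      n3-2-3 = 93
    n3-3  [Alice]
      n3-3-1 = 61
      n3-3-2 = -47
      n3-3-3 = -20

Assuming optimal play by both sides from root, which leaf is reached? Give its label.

n1-2-3

n1-1 (Alice): max(97, 57, 39) = 97
n1-2 (Alice): max(-97, 21, 82) = 82
n1 (Jamal): min(97, 82) = 82
n2-1 (Alice): max(-53, -28) = -28
n2-2 (Alice): max(55, 33) = 55
n2 (Jamal): min(-28, 55) = -28
n3-1 (Alice): max(27, -73, -10) = 27
n3-2 (Alice): max(79, -29, 93) = 93
n3-3 (Alice): max(61, -47, -20) = 61
n3 (Jamal): min(27, 93, 61) = 27
root (Alice): max(82, -28, 27) = 82
At root, Alice picks n1 (highest: 82).
At n1, Jamal picks n1-2 (lowest: 82).
At n1-2, Alice picks n1-2-3 (highest: 82).
Terminal value 82.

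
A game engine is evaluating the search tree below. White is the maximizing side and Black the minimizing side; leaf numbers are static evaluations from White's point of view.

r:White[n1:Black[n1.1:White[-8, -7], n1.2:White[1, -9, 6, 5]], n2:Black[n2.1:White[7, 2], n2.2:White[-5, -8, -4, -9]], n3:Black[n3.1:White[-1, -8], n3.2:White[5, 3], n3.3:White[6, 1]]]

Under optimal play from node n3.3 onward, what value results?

6

n3.3 (White): max(6, 1) = 6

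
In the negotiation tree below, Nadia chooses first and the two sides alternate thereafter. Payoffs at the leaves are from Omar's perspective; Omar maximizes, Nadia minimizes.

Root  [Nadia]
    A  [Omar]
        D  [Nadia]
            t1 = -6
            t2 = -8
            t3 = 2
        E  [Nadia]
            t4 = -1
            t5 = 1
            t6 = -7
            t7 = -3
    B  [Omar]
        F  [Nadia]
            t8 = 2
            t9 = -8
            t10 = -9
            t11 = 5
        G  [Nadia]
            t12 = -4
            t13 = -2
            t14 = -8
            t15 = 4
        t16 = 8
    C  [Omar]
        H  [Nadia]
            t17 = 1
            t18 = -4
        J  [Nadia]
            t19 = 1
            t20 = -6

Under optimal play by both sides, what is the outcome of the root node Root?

-7

D (Nadia): min(-6, -8, 2) = -8
E (Nadia): min(-1, 1, -7, -3) = -7
A (Omar): max(-8, -7) = -7
F (Nadia): min(2, -8, -9, 5) = -9
G (Nadia): min(-4, -2, -8, 4) = -8
B (Omar): max(-9, -8, 8) = 8
H (Nadia): min(1, -4) = -4
J (Nadia): min(1, -6) = -6
C (Omar): max(-4, -6) = -4
Root (Nadia): min(-7, 8, -4) = -7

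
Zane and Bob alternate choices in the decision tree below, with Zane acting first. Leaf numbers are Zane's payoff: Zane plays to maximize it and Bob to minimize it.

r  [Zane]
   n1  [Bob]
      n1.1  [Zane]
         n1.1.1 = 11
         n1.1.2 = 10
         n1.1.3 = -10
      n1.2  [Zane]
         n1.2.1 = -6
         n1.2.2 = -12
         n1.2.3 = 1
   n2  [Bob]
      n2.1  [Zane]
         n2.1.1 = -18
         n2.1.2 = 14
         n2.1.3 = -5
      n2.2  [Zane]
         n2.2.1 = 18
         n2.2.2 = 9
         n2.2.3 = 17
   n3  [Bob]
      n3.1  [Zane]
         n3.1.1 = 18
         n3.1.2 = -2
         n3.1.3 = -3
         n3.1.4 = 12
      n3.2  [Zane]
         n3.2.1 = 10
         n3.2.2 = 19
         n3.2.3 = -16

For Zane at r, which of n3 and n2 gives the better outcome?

n3

n3.1 (Zane): max(18, -2, -3, 12) = 18
n3.2 (Zane): max(10, 19, -16) = 19
n3 (Bob): min(18, 19) = 18
n2.1 (Zane): max(-18, 14, -5) = 14
n2.2 (Zane): max(18, 9, 17) = 18
n2 (Bob): min(14, 18) = 14
Zane prefers the higher value; n3=18, n2=14. n3 is better since 18 > 14.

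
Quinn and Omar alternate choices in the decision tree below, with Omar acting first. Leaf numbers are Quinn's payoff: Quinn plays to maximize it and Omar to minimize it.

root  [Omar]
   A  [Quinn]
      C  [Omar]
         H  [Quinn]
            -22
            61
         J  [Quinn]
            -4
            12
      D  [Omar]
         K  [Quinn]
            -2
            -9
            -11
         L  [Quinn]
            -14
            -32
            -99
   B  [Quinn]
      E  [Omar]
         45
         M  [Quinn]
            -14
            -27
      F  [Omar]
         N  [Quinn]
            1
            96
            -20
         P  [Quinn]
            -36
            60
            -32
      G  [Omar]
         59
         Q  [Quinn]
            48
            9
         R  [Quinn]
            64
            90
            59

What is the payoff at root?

H (Quinn): max(-22, 61) = 61
J (Quinn): max(-4, 12) = 12
C (Omar): min(61, 12) = 12
K (Quinn): max(-2, -9, -11) = -2
L (Quinn): max(-14, -32, -99) = -14
D (Omar): min(-2, -14) = -14
A (Quinn): max(12, -14) = 12
M (Quinn): max(-14, -27) = -14
E (Omar): min(45, -14) = -14
N (Quinn): max(1, 96, -20) = 96
P (Quinn): max(-36, 60, -32) = 60
F (Omar): min(96, 60) = 60
Q (Quinn): max(48, 9) = 48
R (Quinn): max(64, 90, 59) = 90
G (Omar): min(59, 48, 90) = 48
B (Quinn): max(-14, 60, 48) = 60
root (Omar): min(12, 60) = 12

12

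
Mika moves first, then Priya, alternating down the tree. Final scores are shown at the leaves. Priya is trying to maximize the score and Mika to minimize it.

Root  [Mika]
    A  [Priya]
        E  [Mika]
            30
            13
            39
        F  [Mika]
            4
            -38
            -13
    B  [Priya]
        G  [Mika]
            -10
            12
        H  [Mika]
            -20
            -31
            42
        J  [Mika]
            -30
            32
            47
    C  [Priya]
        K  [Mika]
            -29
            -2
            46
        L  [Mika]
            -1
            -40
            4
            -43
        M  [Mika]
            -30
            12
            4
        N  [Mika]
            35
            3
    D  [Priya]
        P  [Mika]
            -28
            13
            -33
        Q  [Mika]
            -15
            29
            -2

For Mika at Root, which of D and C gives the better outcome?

P (Mika): min(-28, 13, -33) = -33
Q (Mika): min(-15, 29, -2) = -15
D (Priya): max(-33, -15) = -15
K (Mika): min(-29, -2, 46) = -29
L (Mika): min(-1, -40, 4, -43) = -43
M (Mika): min(-30, 12, 4) = -30
N (Mika): min(35, 3) = 3
C (Priya): max(-29, -43, -30, 3) = 3
Mika prefers the lower value; D=-15, C=3. D is better since -15 < 3.

D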